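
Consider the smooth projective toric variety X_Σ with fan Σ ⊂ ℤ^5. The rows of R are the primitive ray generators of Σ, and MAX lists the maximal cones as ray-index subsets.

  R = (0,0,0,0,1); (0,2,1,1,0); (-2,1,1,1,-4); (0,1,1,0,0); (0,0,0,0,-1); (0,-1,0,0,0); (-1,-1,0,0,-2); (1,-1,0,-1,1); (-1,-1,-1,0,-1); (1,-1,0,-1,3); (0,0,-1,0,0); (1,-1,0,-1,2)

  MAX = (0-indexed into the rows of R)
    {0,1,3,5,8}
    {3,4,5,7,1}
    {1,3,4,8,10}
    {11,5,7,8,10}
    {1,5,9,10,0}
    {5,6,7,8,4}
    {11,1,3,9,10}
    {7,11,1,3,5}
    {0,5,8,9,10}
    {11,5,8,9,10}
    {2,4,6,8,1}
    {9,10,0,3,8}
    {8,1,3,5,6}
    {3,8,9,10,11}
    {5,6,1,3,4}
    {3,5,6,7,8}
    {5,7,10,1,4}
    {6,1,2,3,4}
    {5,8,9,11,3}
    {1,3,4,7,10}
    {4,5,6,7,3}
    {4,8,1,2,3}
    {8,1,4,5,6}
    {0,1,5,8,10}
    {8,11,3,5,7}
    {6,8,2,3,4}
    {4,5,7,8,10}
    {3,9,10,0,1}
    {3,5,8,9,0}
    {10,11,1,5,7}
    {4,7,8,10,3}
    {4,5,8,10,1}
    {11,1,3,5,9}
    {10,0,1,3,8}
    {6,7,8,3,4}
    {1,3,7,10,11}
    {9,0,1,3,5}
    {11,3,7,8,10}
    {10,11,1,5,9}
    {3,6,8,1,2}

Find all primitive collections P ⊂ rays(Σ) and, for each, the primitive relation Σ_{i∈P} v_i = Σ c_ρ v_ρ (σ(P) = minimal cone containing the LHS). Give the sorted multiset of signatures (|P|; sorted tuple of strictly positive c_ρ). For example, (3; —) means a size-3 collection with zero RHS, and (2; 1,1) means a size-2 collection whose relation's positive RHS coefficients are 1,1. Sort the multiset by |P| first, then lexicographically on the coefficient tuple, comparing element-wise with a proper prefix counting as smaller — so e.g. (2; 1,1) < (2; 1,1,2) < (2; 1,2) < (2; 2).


Minimal non-faces — 23 found among 12 rays, 40 max cones:

  P = {0,4}:  v_{0} + v_{4} = 0  so sig = (2; —)
  P = {0,7}:  v_{0} + v_{7} = v_{11}  so sig = (2; 1)
  P = {0,11}:  v_{0} + v_{11} = v_{9}  so sig = (2; 1)
  P = {4,9}:  v_{4} + v_{9} = v_{11}  so sig = (2; 1)
  P = {4,11}:  v_{4} + v_{11} = v_{7}  so sig = (2; 1)
  P = {2,11}:  v_{2} + v_{11} = v_{3} + v_{6}  so sig = (2; 1,1)
  P = {6,10}:  v_{6} + v_{10} = v_{4} + v_{8}  so sig = (2; 1,1)
  P = {0,6}:  v_{0} + v_{6} = v_{3} + v_{5} + v_{8}  so sig = (2; 1,1,1)
  P = {2,7}:  v_{2} + v_{7} = v_{3} + v_{4} + v_{6}  so sig = (2; 1,1,1)
  P = {0,2}:  v_{0} + v_{2} = v_{1} + v_{3} + v_{6} + v_{8}  so sig = (2; 1,1,1,1)
  P = {6,9}:  v_{6} + v_{9} = v_{3} + v_{5} + v_{8} + v_{11}  so sig = (2; 1,1,1,1)
  P = {6,11}:  v_{6} + v_{11} = v_{3} + v_{5} + v_{7} + v_{8}  so sig = (2; 1,1,1,1)
  P = {2,9}:  v_{2} + v_{9} = 2·v_{3} + v_{5} + v_{8}  so sig = (2; 1,1,2)
  P = {2,10}:  v_{2} + v_{10} = v_{1} + v_{3} + 2·v_{4} + 2·v_{8}  so sig = (2; 1,1,2,2)
  P = {2,5}:  v_{2} + v_{5} = v_{1} + 2·v_{6}  so sig = (2; 1,2)
  P = {7,9}:  v_{7} + v_{9} = 2·v_{11}  so sig = (2; 2)
  P = {1,7,8}:  v_{1} + v_{7} + v_{8} = 0  so sig = (3; —)
  P = {3,5,10}:  v_{3} + v_{5} + v_{10} = 0  so sig = (3; —)
  P = {1,8,11}:  v_{1} + v_{8} + v_{11} = v_{0}  so sig = (3; 1)
  P = {1,6,7}:  v_{1} + v_{6} + v_{7} = v_{3} + v_{4} + v_{5}  so sig = (3; 1,1,1)
  P = {1,8,9}:  v_{1} + v_{8} + v_{9} = 2·v_{0}  so sig = (3; 2)
  P = {3,4,5,8}:  v_{3} + v_{4} + v_{5} + v_{8} = v_{6}  so sig = (4; 1)
  P = {1,3,4,6,8}:  v_{1} + v_{3} + v_{4} + v_{6} + v_{8} = v_{2}  so sig = (5; 1)

Signatures (|P|; sorted positive RHS coefficients), sorted:
{ (2; —),  (2; 1) ×4,  (2; 1,1) ×2,  (2; 1,1,1) ×2,  (2; 1,1,1,1) ×3,  (2; 1,1,2),  (2; 1,1,2,2),  (2; 1,2),  (2; 2),  (3; —) ×2,  (3; 1),  (3; 1,1,1),  (3; 2),  (4; 1),  (5; 1) }


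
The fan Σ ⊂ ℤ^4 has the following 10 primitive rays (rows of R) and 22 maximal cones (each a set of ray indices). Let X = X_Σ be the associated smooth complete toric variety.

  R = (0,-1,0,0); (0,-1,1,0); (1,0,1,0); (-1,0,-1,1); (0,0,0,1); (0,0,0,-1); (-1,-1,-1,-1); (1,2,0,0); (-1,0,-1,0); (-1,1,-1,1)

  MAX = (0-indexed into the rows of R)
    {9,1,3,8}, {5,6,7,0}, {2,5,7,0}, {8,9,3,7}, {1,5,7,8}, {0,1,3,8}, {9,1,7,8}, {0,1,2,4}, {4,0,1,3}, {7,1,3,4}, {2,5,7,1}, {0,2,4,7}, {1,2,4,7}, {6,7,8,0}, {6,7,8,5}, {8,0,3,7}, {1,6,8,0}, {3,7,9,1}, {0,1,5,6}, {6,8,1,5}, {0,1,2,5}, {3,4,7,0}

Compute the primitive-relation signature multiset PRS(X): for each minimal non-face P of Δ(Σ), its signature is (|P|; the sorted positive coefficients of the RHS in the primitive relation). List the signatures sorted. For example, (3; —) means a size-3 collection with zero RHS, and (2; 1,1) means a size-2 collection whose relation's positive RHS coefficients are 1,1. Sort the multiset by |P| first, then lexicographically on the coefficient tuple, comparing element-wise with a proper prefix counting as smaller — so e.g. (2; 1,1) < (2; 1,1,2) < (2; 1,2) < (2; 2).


Δ(Σ) — 10 vertices, 17 min non-faces:

  P={2,8}:  v_{2} + v_{8} = 0  so sig = (2; —)
  P={4,5}:  v_{4} + v_{5} = 0  so sig = (2; —)
  P={0,9}:  v_{0} + v_{9} = v_{3}  so sig = (2; 1)
  P={2,3}:  v_{2} + v_{3} = v_{4}  so sig = (2; 1)
  P={3,5}:  v_{3} + v_{5} = v_{8}  so sig = (2; 1)
  P={4,8}:  v_{4} + v_{8} = v_{3}  so sig = (2; 1)
  P={2,6}:  v_{2} + v_{6} = v_{0} + v_{5}  so sig = (2; 1,1)
  P={4,6}:  v_{4} + v_{6} = v_{0} + v_{8}  so sig = (2; 1,1)
  P={2,9}:  v_{2} + v_{9} = v_{1} + v_{3} + v_{7}  so sig = (2; 1,1,1)
  P={4,9}:  v_{4} + v_{9} = v_{1} + 2·v_{3} + v_{7}  so sig = (2; 1,1,2)
  P={5,9}:  v_{5} + v_{9} = v_{1} + v_{7} + 2·v_{8}  so sig = (2; 1,1,2)
  P={3,6}:  v_{3} + v_{6} = v_{0} + 2·v_{8}  so sig = (2; 1,2)
  P={6,9}:  v_{6} + v_{9} = 2·v_{8}  so sig = (2; 2)
  P={0,1,7}:  v_{0} + v_{1} + v_{7} = v_{2}  so sig = (3; 1)
  P={0,5,8}:  v_{0} + v_{5} + v_{8} = v_{6}  so sig = (3; 1)
  P={1,6,7}:  v_{1} + v_{6} + v_{7} = v_{5}  so sig = (3; 1)
  P={1,3,7,8}:  v_{1} + v_{3} + v_{7} + v_{8} = v_{9}  so sig = (4; 1)

Sorted signature multiset PRS(X):
    |P|=2: 13 collections, coeffs (), (), (1), (1), (1), (1), (1,1), (1,1), (1,1,1), (1,1,2), (1,1,2), (1,2), (2)
    |P|=3: 3 collections, coeffs (1), (1), (1)
    |P|=4: 1 collection, coeffs (1)


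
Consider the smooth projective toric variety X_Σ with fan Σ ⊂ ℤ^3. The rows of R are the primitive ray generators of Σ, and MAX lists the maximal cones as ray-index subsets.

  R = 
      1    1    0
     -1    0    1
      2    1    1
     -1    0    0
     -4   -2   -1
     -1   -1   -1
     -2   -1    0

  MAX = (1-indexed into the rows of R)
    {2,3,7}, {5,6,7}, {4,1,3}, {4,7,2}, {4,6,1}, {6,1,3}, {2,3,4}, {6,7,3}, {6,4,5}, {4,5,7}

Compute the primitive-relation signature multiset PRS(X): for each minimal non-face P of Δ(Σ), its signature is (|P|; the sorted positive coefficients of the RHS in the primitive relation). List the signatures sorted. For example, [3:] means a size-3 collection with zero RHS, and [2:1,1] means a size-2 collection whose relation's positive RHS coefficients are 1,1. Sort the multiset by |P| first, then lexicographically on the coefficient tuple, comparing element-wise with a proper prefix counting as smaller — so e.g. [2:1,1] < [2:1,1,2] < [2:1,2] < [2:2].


The 9 primitive collections of Σ (r=7, n=3):

  P={1,7}:  v_{1} + v_{7} = v_{4}  so sig = [2:1]
  P={2,6}:  v_{2} + v_{6} = v_{7}  so sig = [2:1]
  P={3,5}:  v_{3} + v_{5} = v_{7}  so sig = [2:1]
  P={1,2}:  v_{1} + v_{2} = v_{3} + 2·v_{4}  so sig = [2:1,2]
  P={1,5}:  v_{1} + v_{5} = 2·v_{4} + v_{6}  so sig = [2:1,2]
  P={2,5}:  v_{2} + v_{5} = v_{4} + 2·v_{7}  so sig = [2:1,2]
  P={3,4,6}:  v_{3} + v_{4} + v_{6} = 0  so sig = [3:]
  P={3,4,7}:  v_{3} + v_{4} + v_{7} = v_{2}  so sig = [3:1]
  P={4,6,7}:  v_{4} + v_{6} + v_{7} = v_{5}  so sig = [3:1]

so the primitive-relation signature multiset is
    |P|=2: 6 collections, coeffs (1), (1), (1), (1,2), (1,2), (1,2)
    |P|=3: 3 collections, coeffs (), (1), (1)


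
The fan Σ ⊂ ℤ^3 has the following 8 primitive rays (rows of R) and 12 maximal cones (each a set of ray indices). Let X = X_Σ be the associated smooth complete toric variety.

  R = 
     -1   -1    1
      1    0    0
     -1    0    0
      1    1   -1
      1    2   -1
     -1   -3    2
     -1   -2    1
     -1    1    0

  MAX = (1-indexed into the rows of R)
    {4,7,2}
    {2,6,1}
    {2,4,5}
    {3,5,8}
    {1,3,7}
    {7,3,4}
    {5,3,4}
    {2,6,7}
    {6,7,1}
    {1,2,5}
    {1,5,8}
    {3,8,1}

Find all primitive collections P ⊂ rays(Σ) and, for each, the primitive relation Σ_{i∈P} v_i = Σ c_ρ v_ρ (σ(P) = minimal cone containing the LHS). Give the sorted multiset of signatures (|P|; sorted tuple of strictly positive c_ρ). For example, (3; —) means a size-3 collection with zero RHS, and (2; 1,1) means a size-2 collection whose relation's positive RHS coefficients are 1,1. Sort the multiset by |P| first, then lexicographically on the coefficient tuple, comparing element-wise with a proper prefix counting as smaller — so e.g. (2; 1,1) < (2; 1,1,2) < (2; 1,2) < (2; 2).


Primitive collections (12):

  P={1,4}:  v_{1} + v_{4} = 0  so sig = (2; —)
  P={2,3}:  v_{2} + v_{3} = 0  so sig = (2; —)
  P={5,7}:  v_{5} + v_{7} = 0  so sig = (2; —)
  P={2,8}:  v_{2} + v_{8} = v_{1} + v_{5}  so sig = (2; 1,1)
  P={3,6}:  v_{3} + v_{6} = v_{1} + v_{7}  so sig = (2; 1,1)
  P={4,6}:  v_{4} + v_{6} = v_{2} + v_{7}  so sig = (2; 1,1)
  P={4,8}:  v_{4} + v_{8} = v_{3} + v_{5}  so sig = (2; 1,1)
  P={5,6}:  v_{5} + v_{6} = v_{1} + v_{2}  so sig = (2; 1,1)
  P={7,8}:  v_{7} + v_{8} = v_{1} + v_{3}  so sig = (2; 1,1)
  P={6,8}:  v_{6} + v_{8} = 2·v_{1}  so sig = (2; 2)
  P={1,2,7}:  v_{1} + v_{2} + v_{7} = v_{6}  so sig = (3; 1)
  P={1,3,5}:  v_{1} + v_{3} + v_{5} = v_{8}  so sig = (3; 1)

Signatures (|P|; sorted positive RHS coefficients), sorted:
[(2; —), (2; —), (2; —), (2; 1,1), (2; 1,1), (2; 1,1), (2; 1,1), (2; 1,1), (2; 1,1), (2; 2), (3; 1), (3; 1)]


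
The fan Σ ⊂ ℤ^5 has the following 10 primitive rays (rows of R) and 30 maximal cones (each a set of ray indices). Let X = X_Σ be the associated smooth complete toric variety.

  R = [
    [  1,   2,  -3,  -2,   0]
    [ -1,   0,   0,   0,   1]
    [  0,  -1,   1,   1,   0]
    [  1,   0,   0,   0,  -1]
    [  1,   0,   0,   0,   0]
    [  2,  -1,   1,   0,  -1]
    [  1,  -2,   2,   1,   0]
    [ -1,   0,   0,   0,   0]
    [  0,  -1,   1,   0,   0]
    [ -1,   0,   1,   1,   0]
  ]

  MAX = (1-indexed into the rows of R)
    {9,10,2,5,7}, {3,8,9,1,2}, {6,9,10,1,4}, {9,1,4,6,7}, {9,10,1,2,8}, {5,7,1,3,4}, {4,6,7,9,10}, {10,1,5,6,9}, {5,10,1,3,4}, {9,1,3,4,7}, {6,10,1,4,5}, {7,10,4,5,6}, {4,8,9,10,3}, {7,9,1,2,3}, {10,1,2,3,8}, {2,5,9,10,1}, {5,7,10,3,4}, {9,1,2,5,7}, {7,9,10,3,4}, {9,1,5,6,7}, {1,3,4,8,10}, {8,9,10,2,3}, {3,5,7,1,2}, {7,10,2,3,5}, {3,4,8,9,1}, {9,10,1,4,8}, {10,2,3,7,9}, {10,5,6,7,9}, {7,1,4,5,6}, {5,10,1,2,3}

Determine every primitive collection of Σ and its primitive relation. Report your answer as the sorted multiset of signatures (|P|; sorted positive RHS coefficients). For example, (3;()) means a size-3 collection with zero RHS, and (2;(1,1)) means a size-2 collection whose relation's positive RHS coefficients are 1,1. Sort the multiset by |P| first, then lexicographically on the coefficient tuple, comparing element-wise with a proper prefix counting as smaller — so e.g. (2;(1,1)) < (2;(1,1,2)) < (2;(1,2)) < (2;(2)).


|primitive collections| = 10. Relations:

  P = {2,4}:  v_{2} + v_{4} = 0  →  sig = (2;())
  P = {5,8}:  v_{5} + v_{8} = 0  →  sig = (2;())
  P = {2,6}:  v_{2} + v_{6} = v_{5} + v_{9}  →  sig = (2;(1,1))
  P = {3,6}:  v_{3} + v_{6} = v_{4} + v_{7}  →  sig = (2;(1,1))
  P = {6,8}:  v_{6} + v_{8} = v_{4} + v_{9}  →  sig = (2;(1,1))
  P = {7,8}:  v_{7} + v_{8} = v_{3} + v_{9}  →  sig = (2;(1,1))
  P = {1,7,10}:  v_{1} + v_{7} + v_{10} = v_{5}  →  sig = (3;(1))
  P = {3,5,9}:  v_{3} + v_{5} + v_{9} = v_{7}  →  sig = (3;(1))
  P = {4,5,9}:  v_{4} + v_{5} + v_{9} = v_{6}  →  sig = (3;(1))
  P = {1,3,9,10}:  v_{1} + v_{3} + v_{9} + v_{10} = 0  →  sig = (4;())

Hence PRS(X_Σ) =
    |P|=2: 6 collections, coeffs (), (), (1,1), (1,1), (1,1), (1,1)
    |P|=3: 3 collections, coeffs (1), (1), (1)
    |P|=4: 1 collection, coeffs ()


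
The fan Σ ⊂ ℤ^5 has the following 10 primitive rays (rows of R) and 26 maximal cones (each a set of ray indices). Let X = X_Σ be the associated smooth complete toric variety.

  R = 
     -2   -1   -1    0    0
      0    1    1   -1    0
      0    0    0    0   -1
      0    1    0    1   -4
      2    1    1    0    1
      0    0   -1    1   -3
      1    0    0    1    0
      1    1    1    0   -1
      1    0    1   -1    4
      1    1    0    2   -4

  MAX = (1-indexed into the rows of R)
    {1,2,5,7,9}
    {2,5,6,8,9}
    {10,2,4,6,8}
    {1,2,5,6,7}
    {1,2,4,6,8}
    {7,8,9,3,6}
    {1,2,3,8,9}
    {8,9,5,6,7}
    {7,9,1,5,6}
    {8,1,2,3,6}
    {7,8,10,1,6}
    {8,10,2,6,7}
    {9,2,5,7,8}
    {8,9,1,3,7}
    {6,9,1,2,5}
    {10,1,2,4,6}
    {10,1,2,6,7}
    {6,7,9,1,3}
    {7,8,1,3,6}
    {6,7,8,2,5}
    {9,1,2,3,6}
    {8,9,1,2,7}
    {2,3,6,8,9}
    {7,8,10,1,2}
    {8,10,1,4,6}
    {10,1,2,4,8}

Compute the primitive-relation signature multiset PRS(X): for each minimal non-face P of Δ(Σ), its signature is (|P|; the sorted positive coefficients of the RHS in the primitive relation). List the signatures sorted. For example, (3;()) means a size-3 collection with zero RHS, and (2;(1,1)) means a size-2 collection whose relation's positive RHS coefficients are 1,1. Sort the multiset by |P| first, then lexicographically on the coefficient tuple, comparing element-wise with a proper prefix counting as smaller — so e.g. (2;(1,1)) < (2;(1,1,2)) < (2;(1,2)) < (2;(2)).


Δ(Σ) — 10 vertices, 14 min non-faces:

  • {4,7}:  v_{4} + v_{7} = v_{10}  ⟹  sig = (2;(1))
  • {4,9}:  v_{4} + v_{9} = v_{2} + v_{7}  ⟹  sig = (2;(1,1))
  • {3,5}:  v_{3} + v_{5} = v_{6} + v_{8} + v_{9}  ⟹  sig = (2;(1,1,1))
  • {3,10}:  v_{3} + v_{10} = v_{1} + v_{6} + v_{7} + 2·v_{8}  ⟹  sig = (2;(1,1,1,2))
  • {3,4}:  v_{3} + v_{4} = v_{1} + v_{6} + 2·v_{8}  ⟹  sig = (2;(1,1,2))
  • {9,10}:  v_{9} + v_{10} = v_{2} + 2·v_{7}  ⟹  sig = (2;(1,2))
  • {4,5}:  v_{4} + v_{5} = 2·v_{2} + v_{6} + 2·v_{7}  ⟹  sig = (2;(1,2,2))
  • {5,10}:  v_{5} + v_{10} = 2·v_{2} + v_{6} + 3·v_{7}  ⟹  sig = (2;(1,2,3))
  • {2,3,7}:  v_{2} + v_{3} + v_{7} = v_{8}  ⟹  sig = (3;(1))
  • {1,5,8}:  v_{1} + v_{5} + v_{8} = v_{2} + v_{7}  ⟹  sig = (3;(1,1))
  • {1,6,8,9}:  v_{1} + v_{6} + v_{8} + v_{9} = 0  ⟹  sig = (4;())
  • {2,6,7,9}:  v_{2} + v_{6} + v_{7} + v_{9} = v_{5}  ⟹  sig = (4;(1))
  • {1,2,6,7,8}:  v_{1} + v_{2} + v_{6} + v_{7} + v_{8} = v_{4}  ⟹  sig = (5;(1))
  • {1,2,6,8,10}:  v_{1} + v_{2} + v_{6} + v_{8} + v_{10} = 2·v_{4}  ⟹  sig = (5;(2))

Hence PRS(X_Σ) =
    |P|=2: 8 collections, coeffs (1), (1,1), (1,1,1), (1,1,1,2), (1,1,2), (1,2), (1,2,2), (1,2,3)
    |P|=3: 2 collections, coeffs (1), (1,1)
    |P|=4: 2 collections, coeffs (), (1)
    |P|=5: 2 collections, coeffs (1), (2)


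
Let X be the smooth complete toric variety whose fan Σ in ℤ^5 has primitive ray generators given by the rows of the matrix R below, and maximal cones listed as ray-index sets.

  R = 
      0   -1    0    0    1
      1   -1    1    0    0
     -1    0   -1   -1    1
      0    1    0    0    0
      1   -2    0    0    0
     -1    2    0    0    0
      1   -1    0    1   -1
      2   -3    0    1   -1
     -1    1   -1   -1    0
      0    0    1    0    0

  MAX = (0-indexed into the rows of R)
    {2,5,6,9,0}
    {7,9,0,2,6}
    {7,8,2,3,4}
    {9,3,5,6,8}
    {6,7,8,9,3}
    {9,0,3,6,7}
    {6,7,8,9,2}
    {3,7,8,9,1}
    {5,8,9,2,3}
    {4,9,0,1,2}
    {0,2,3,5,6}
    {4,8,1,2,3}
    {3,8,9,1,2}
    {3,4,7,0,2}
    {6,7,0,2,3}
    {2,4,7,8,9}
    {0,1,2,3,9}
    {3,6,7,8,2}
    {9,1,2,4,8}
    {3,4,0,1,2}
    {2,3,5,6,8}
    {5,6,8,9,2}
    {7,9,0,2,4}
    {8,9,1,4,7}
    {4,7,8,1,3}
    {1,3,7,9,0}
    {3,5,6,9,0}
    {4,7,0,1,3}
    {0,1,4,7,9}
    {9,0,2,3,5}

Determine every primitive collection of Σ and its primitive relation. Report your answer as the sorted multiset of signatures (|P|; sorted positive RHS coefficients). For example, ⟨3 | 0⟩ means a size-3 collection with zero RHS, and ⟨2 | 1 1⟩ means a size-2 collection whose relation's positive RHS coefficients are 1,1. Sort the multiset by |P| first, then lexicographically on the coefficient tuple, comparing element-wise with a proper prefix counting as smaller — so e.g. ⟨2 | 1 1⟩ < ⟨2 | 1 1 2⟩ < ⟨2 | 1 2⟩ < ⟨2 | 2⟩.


|primitive collections| = 10. Relations:

  • {4,5}:  v_{4} + v_{5} = 0  →  sig = ⟨2 | 0⟩
  • {0,8}:  v_{0} + v_{8} = v_{2}  →  sig = ⟨2 | 1⟩
  • {4,6}:  v_{4} + v_{6} = v_{7}  →  sig = ⟨2 | 1⟩
  • {5,7}:  v_{5} + v_{7} = v_{6}  →  sig = ⟨2 | 1⟩
  • {1,5}:  v_{1} + v_{5} = v_{3} + v_{9}  →  sig = ⟨2 | 1 1⟩
  • {1,6}:  v_{1} + v_{6} = v_{3} + v_{7} + v_{9}  →  sig = ⟨2 | 1 1 1⟩
  • {3,4,9}:  v_{3} + v_{4} + v_{9} = v_{1}  →  sig = ⟨3 | 1⟩
  • {1,2,7}:  v_{1} + v_{2} + v_{7} = 2·v_{4}  →  sig = ⟨3 | 2⟩
  • {2,3,6,9}:  v_{2} + v_{3} + v_{6} + v_{9} = 0  →  sig = ⟨4 | 0⟩
  • {2,3,7,9}:  v_{2} + v_{3} + v_{7} + v_{9} = v_{4}  →  sig = ⟨4 | 1⟩

Hence PRS(X_Σ) =
[⟨2 | 0⟩, ⟨2 | 1⟩, ⟨2 | 1⟩, ⟨2 | 1⟩, ⟨2 | 1 1⟩, ⟨2 | 1 1 1⟩, ⟨3 | 1⟩, ⟨3 | 2⟩, ⟨4 | 0⟩, ⟨4 | 1⟩]


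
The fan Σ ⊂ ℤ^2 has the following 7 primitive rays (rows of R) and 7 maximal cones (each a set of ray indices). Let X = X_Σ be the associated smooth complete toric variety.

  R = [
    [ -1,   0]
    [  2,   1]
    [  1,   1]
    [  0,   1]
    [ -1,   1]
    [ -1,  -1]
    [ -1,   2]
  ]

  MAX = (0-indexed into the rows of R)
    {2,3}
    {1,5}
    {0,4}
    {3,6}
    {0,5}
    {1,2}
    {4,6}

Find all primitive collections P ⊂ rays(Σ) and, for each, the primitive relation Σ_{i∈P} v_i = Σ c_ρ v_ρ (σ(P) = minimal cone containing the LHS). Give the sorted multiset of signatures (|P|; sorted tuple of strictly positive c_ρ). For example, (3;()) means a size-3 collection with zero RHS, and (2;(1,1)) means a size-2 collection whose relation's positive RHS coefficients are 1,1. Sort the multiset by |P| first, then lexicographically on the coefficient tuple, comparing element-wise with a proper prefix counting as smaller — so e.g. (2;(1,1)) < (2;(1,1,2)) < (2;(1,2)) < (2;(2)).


Primitive collections (14):

  P = {2,5}:  v_{2} + v_{5} = 0  ⇒ sig = (2;())
  P = {0,1}:  v_{0} + v_{1} = v_{2}  ⇒ sig = (2;(1))
  P = {0,2}:  v_{0} + v_{2} = v_{3}  ⇒ sig = (2;(1))
  P = {0,3}:  v_{0} + v_{3} = v_{4}  ⇒ sig = (2;(1))
  P = {3,4}:  v_{3} + v_{4} = v_{6}  ⇒ sig = (2;(1))
  P = {3,5}:  v_{3} + v_{5} = v_{0}  ⇒ sig = (2;(1))
  P = {1,4}:  v_{1} + v_{4} = v_{2} + v_{3}  ⇒ sig = (2;(1,1))
  P = {5,6}:  v_{5} + v_{6} = v_{0} + v_{4}  ⇒ sig = (2;(1,1))
  P = {1,6}:  v_{1} + v_{6} = v_{2} + 2·v_{3}  ⇒ sig = (2;(1,2))
  P = {0,6}:  v_{0} + v_{6} = 2·v_{4}  ⇒ sig = (2;(2))
  P = {1,3}:  v_{1} + v_{3} = 2·v_{2}  ⇒ sig = (2;(2))
  P = {2,4}:  v_{2} + v_{4} = 2·v_{3}  ⇒ sig = (2;(2))
  P = {4,5}:  v_{4} + v_{5} = 2·v_{0}  ⇒ sig = (2;(2))
  P = {2,6}:  v_{2} + v_{6} = 3·v_{3}  ⇒ sig = (2;(3))

Sorted signature multiset PRS(X):
    (2;())
    (2;(1))
    (2;(1))
    (2;(1))
    (2;(1))
    (2;(1))
    (2;(1,1))
    (2;(1,1))
    (2;(1,2))
    (2;(2))
    (2;(2))
    (2;(2))
    (2;(2))
    (2;(3))


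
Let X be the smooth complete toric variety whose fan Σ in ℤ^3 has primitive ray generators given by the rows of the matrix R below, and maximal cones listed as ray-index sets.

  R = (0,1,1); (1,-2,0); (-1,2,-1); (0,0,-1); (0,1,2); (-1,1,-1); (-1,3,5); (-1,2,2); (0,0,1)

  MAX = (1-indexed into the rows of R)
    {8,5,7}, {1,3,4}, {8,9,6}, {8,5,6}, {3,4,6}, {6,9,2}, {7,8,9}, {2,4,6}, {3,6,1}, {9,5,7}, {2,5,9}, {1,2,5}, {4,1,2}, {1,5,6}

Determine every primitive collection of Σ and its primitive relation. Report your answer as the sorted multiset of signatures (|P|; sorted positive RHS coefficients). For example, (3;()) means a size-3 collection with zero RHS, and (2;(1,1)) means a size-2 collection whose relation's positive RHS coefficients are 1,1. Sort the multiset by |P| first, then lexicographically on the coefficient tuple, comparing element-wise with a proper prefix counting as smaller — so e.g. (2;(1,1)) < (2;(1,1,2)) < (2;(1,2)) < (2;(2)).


Σ has 20 primitive collections:

  • {4,9}:  v_{4} + v_{9} = 0  ⇒ sig = (2;())
  • {1,9}:  v_{1} + v_{9} = v_{5}  ⇒ sig = (2;(1))
  • {2,3}:  v_{2} + v_{3} = v_{4}  ⇒ sig = (2;(1))
  • {4,5}:  v_{4} + v_{5} = v_{1}  ⇒ sig = (2;(1))
  • {3,9}:  v_{3} + v_{9} = v_{1} + v_{6}  ⇒ sig = (2;(1,1))
  • {4,7}:  v_{4} + v_{7} = v_{5} + v_{8}  ⇒ sig = (2;(1,1))
  • {4,8}:  v_{4} + v_{8} = v_{5} + v_{6}  ⇒ sig = (2;(1,1))
  • {3,8}:  v_{3} + v_{8} = v_{1} + v_{5} + 2·v_{6}  ⇒ sig = (2;(1,1,2))
  • {1,7}:  v_{1} + v_{7} = 2·v_{5} + v_{8}  ⇒ sig = (2;(1,2))
  • {1,8}:  v_{1} + v_{8} = 2·v_{5} + v_{6}  ⇒ sig = (2;(1,2))
  • {3,5}:  v_{3} + v_{5} = 2·v_{1} + v_{6}  ⇒ sig = (2;(1,2))
  • {2,7}:  v_{2} + v_{7} = v_{5} + 3·v_{9}  ⇒ sig = (2;(1,3))
  • {2,8}:  v_{2} + v_{8} = 2·v_{9}  ⇒ sig = (2;(2))
  • {6,7}:  v_{6} + v_{7} = 2·v_{8}  ⇒ sig = (2;(2))
  • {3,7}:  v_{3} + v_{7} = 3·v_{5} + 2·v_{6}  ⇒ sig = (2;(2,3))
  • {1,2,6}:  v_{1} + v_{2} + v_{6} = 0  ⇒ sig = (3;())
  • {1,4,6}:  v_{1} + v_{4} + v_{6} = v_{3}  ⇒ sig = (3;(1))
  • {2,5,6}:  v_{2} + v_{5} + v_{6} = v_{9}  ⇒ sig = (3;(1))
  • {5,6,9}:  v_{5} + v_{6} + v_{9} = v_{8}  ⇒ sig = (3;(1))
  • {5,8,9}:  v_{5} + v_{8} + v_{9} = v_{7}  ⇒ sig = (3;(1))

so the primitive-relation signature multiset is
    |P|=2: 15 collections, coeffs (), (1), (1), (1), (1,1), (1,1), (1,1), (1,1,2), (1,2), (1,2), (1,2), (1,3), (2), (2), (2,3)
    |P|=3: 5 collections, coeffs (), (1), (1), (1), (1)


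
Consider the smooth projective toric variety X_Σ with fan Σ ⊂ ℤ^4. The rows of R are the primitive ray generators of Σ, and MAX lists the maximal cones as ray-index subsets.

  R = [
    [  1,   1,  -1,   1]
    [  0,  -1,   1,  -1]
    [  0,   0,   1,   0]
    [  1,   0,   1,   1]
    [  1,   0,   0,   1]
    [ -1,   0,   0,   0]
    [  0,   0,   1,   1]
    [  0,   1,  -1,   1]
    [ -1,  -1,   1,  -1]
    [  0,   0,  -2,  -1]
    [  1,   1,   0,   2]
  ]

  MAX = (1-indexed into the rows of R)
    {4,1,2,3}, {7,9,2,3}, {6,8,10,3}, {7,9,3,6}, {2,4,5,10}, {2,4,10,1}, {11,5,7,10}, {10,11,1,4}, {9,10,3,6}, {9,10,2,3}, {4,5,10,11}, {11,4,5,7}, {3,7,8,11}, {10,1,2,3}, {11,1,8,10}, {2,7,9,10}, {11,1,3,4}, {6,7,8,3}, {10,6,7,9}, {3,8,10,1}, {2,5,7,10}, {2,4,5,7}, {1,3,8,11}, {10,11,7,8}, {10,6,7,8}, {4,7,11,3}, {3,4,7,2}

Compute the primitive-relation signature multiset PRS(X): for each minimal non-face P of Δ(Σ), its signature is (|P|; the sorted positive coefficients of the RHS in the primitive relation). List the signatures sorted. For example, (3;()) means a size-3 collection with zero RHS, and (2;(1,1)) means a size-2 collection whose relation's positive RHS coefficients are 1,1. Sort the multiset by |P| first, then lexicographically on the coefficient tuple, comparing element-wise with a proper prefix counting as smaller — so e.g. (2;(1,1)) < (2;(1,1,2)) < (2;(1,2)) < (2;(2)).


21 collections generate NE(X_Σ); each relation:

  P={1,9}:  v_{1} + v_{9} = 0  so sig = (2;())
  P={2,8}:  v_{2} + v_{8} = 0  so sig = (2;())
  P={1,6}:  v_{1} + v_{6} = v_{8}  so sig = (2;(1))
  P={1,7}:  v_{1} + v_{7} = v_{11}  so sig = (2;(1))
  P={2,6}:  v_{2} + v_{6} = v_{9}  so sig = (2;(1))
  P={2,11}:  v_{2} + v_{11} = v_{4}  so sig = (2;(1))
  P={3,5}:  v_{3} + v_{5} = v_{4}  so sig = (2;(1))
  P={4,6}:  v_{4} + v_{6} = v_{7}  so sig = (2;(1))
  P={4,8}:  v_{4} + v_{8} = v_{11}  so sig = (2;(1))
  P={8,9}:  v_{8} + v_{9} = v_{6}  so sig = (2;(1))
  P={9,11}:  v_{9} + v_{11} = v_{7}  so sig = (2;(1))
  P={4,9}:  v_{4} + v_{9} = v_{2} + v_{7}  so sig = (2;(1,1))
  P={6,11}:  v_{6} + v_{11} = v_{7} + v_{8}  so sig = (2;(1,1))
  P={1,5}:  v_{1} + v_{5} = v_{4} + v_{10} + v_{11}  so sig = (2;(1,1,1))
  P={5,8}:  v_{5} + v_{8} = v_{7} + v_{10} + v_{11}  so sig = (2;(1,1,1))
  P={5,9}:  v_{5} + v_{9} = v_{2} + 2·v_{7} + v_{10}  so sig = (2;(1,1,2))
  P={5,6}:  v_{5} + v_{6} = 2·v_{7} + v_{10}  so sig = (2;(1,2))
  P={3,7,10}:  v_{3} + v_{7} + v_{10} = 0  so sig = (3;())
  P={3,10,11}:  v_{3} + v_{10} + v_{11} = v_{1}  so sig = (3;(1))
  P={4,7,10}:  v_{4} + v_{7} + v_{10} = v_{5}  so sig = (3;(1))
  P={3,4,10}:  v_{3} + v_{4} + v_{10} = v_{1} + v_{2}  so sig = (3;(1,1))

so the primitive-relation signature multiset is
[(2;()), (2;()), (2;(1)), (2;(1)), (2;(1)), (2;(1)), (2;(1)), (2;(1)), (2;(1)), (2;(1)), (2;(1)), (2;(1,1)), (2;(1,1)), (2;(1,1,1)), (2;(1,1,1)), (2;(1,1,2)), (2;(1,2)), (3;()), (3;(1)), (3;(1)), (3;(1,1))]


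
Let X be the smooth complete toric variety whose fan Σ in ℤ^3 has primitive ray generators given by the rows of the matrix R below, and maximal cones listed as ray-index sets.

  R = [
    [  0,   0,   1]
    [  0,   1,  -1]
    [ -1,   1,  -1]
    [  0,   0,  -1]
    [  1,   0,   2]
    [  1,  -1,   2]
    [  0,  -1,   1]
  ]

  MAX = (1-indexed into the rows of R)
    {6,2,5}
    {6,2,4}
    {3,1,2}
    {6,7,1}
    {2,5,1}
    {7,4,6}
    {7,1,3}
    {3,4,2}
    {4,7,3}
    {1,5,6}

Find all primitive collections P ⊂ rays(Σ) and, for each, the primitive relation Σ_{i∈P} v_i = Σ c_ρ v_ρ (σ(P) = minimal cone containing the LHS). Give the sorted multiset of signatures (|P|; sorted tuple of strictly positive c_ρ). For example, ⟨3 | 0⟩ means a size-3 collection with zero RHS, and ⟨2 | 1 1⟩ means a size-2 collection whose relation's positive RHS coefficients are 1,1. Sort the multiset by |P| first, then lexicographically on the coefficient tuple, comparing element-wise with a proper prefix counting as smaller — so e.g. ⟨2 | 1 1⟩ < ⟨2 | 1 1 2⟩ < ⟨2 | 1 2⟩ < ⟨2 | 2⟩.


Δ(Σ) — 7 vertices, 7 min non-faces:

  P={1,4}:  v_{1} + v_{4} = 0  ⇒ sig = ⟨2 | 0⟩
  P={2,7}:  v_{2} + v_{7} = 0  ⇒ sig = ⟨2 | 0⟩
  P={3,6}:  v_{3} + v_{6} = v_{1}  ⇒ sig = ⟨2 | 1⟩
  P={4,5}:  v_{4} + v_{5} = v_{2} + v_{6}  ⇒ sig = ⟨2 | 1 1⟩
  P={5,7}:  v_{5} + v_{7} = v_{1} + v_{6}  ⇒ sig = ⟨2 | 1 1⟩
  P={3,5}:  v_{3} + v_{5} = 2·v_{1} + v_{2}  ⇒ sig = ⟨2 | 1 2⟩
  P={1,2,6}:  v_{1} + v_{2} + v_{6} = v_{5}  ⇒ sig = ⟨3 | 1⟩

so the primitive-relation signature multiset is
    ⟨2 | 0⟩
    ⟨2 | 0⟩
    ⟨2 | 1⟩
    ⟨2 | 1 1⟩
    ⟨2 | 1 1⟩
    ⟨2 | 1 2⟩
    ⟨3 | 1⟩


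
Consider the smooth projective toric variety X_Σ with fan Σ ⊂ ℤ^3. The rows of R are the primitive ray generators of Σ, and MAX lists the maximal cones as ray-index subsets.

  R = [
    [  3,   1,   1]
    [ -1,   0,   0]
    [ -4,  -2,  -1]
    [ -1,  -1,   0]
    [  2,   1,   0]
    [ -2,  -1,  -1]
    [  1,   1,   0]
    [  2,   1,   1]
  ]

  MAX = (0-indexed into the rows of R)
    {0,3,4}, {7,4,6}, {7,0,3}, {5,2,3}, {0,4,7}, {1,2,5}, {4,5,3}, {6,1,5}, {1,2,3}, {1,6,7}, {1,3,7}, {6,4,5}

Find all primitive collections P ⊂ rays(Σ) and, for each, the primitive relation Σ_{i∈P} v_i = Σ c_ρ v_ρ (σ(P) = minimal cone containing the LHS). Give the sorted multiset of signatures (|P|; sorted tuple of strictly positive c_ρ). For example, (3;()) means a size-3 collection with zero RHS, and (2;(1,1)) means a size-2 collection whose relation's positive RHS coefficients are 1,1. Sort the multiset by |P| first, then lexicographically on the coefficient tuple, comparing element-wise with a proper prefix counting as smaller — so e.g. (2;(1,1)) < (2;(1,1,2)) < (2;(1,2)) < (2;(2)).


Primitive collections (12):

  P={3,6}:  v_{3} + v_{6} = 0  ⇒ sig = (2;())
  P={5,7}:  v_{5} + v_{7} = 0  ⇒ sig = (2;())
  P={0,1}:  v_{0} + v_{1} = v_{7}  ⇒ sig = (2;(1))
  P={0,2}:  v_{0} + v_{2} = v_{3}  ⇒ sig = (2;(1))
  P={1,4}:  v_{1} + v_{4} = v_{6}  ⇒ sig = (2;(1))
  P={2,4}:  v_{2} + v_{4} = v_{5}  ⇒ sig = (2;(1))
  P={0,5}:  v_{0} + v_{5} = v_{3} + v_{4}  ⇒ sig = (2;(1,1))
  P={0,6}:  v_{0} + v_{6} = v_{4} + v_{7}  ⇒ sig = (2;(1,1))
  P={2,6}:  v_{2} + v_{6} = v_{1} + v_{5}  ⇒ sig = (2;(1,1))
  P={2,7}:  v_{2} + v_{7} = v_{1} + v_{3}  ⇒ sig = (2;(1,1))
  P={1,3,5}:  v_{1} + v_{3} + v_{5} = v_{2}  ⇒ sig = (3;(1))
  P={3,4,7}:  v_{3} + v_{4} + v_{7} = v_{0}  ⇒ sig = (3;(1))

Sorted signature multiset PRS(X):
    (2;())
    (2;())
    (2;(1))
    (2;(1))
    (2;(1))
    (2;(1))
    (2;(1,1))
    (2;(1,1))
    (2;(1,1))
    (2;(1,1))
    (3;(1))
    (3;(1))


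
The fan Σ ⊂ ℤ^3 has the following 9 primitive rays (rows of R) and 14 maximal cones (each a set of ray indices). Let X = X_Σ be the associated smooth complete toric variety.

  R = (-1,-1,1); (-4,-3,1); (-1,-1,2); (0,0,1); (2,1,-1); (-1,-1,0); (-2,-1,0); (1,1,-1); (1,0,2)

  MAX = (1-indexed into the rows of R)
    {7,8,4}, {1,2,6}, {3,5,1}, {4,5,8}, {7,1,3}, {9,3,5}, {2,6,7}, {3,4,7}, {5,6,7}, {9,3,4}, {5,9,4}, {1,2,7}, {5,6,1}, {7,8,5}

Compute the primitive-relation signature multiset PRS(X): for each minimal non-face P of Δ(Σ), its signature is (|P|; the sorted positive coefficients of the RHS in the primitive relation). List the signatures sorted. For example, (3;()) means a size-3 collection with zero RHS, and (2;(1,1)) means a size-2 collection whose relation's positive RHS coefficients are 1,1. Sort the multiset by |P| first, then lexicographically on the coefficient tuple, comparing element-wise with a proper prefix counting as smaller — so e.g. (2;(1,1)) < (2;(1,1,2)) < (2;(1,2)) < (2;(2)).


20 collections generate NE(X_Σ); each relation:

  P = {1,8}:  v_{1} + v_{8} = 0 ; sig = (2;())
  P = {1,4}:  v_{1} + v_{4} = v_{3} ; sig = (2;(1))
  P = {3,8}:  v_{3} + v_{8} = v_{4} ; sig = (2;(1))
  P = {4,6}:  v_{4} + v_{6} = v_{1} ; sig = (2;(1))
  P = {7,9}:  v_{7} + v_{9} = v_{3} ; sig = (2;(1))
  P = {2,8}:  v_{2} + v_{8} = v_{6} + v_{7} ; sig = (2;(1,1))
  P = {6,8}:  v_{6} + v_{8} = v_{5} + v_{7} ; sig = (2;(1,1))
  P = {6,9}:  v_{6} + v_{9} = v_{1} + v_{3} + v_{5} ; sig = (2;(1,1,1))
  P = {1,9}:  v_{1} + v_{9} = 2·v_{3} + v_{5} ; sig = (2;(1,2))
  P = {2,4}:  v_{2} + v_{4} = 2·v_{1} + v_{7} ; sig = (2;(1,2))
  P = {8,9}:  v_{8} + v_{9} = 2·v_{4} + v_{5} ; sig = (2;(1,2))
  P = {2,3}:  v_{2} + v_{3} = 3·v_{1} + v_{7} ; sig = (2;(1,3))
  P = {2,5}:  v_{2} + v_{5} = 2·v_{6} ; sig = (2;(2))
  P = {3,6}:  v_{3} + v_{6} = 2·v_{1} ; sig = (2;(2))
  P = {2,9}:  v_{2} + v_{9} = 3·v_{1} ; sig = (2;(3))
  P = {4,5,7}:  v_{4} + v_{5} + v_{7} = 0 ; sig = (3;())
  P = {1,5,7}:  v_{1} + v_{5} + v_{7} = v_{6} ; sig = (3;(1))
  P = {1,6,7}:  v_{1} + v_{6} + v_{7} = v_{2} ; sig = (3;(1))
  P = {3,4,5}:  v_{3} + v_{4} + v_{5} = v_{9} ; sig = (3;(1))
  P = {3,5,7}:  v_{3} + v_{5} + v_{7} = v_{1} ; sig = (3;(1))

Sorted signature multiset PRS(X):
[(2;()), (2;(1)), (2;(1)), (2;(1)), (2;(1)), (2;(1,1)), (2;(1,1)), (2;(1,1,1)), (2;(1,2)), (2;(1,2)), (2;(1,2)), (2;(1,3)), (2;(2)), (2;(2)), (2;(3)), (3;()), (3;(1)), (3;(1)), (3;(1)), (3;(1))]


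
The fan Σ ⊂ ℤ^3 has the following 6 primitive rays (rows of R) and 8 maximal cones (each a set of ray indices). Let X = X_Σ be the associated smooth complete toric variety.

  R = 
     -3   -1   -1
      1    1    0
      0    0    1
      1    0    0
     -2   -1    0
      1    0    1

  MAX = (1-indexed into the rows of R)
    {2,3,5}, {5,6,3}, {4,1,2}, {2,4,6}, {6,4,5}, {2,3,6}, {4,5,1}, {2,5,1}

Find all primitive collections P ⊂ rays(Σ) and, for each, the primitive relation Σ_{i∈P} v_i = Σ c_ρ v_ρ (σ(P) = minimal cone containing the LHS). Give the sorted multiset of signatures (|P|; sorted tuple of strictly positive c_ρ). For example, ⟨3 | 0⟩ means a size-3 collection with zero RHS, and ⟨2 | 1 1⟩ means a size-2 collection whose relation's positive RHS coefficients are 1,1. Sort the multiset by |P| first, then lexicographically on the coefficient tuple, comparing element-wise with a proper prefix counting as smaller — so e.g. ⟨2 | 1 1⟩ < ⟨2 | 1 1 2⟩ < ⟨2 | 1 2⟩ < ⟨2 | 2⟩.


5 minimal non-faces of Δ(Σ) (on 6 rays):

  • {1,6}:  v_{1} + v_{6} = v_{5} ; sig = ⟨2 | 1⟩
  • {3,4}:  v_{3} + v_{4} = v_{6} ; sig = ⟨2 | 1⟩
  • {1,3}:  v_{1} + v_{3} = v_{2} + 2·v_{5} ; sig = ⟨2 | 1 2⟩
  • {2,4,5}:  v_{2} + v_{4} + v_{5} = 0 ; sig = ⟨3 | 0⟩
  • {2,5,6}:  v_{2} + v_{5} + v_{6} = v_{3} ; sig = ⟨3 | 1⟩

Hence PRS(X_Σ) =
{ ⟨2 | 1⟩ ×2,  ⟨2 | 1 2⟩,  ⟨3 | 0⟩,  ⟨3 | 1⟩ }


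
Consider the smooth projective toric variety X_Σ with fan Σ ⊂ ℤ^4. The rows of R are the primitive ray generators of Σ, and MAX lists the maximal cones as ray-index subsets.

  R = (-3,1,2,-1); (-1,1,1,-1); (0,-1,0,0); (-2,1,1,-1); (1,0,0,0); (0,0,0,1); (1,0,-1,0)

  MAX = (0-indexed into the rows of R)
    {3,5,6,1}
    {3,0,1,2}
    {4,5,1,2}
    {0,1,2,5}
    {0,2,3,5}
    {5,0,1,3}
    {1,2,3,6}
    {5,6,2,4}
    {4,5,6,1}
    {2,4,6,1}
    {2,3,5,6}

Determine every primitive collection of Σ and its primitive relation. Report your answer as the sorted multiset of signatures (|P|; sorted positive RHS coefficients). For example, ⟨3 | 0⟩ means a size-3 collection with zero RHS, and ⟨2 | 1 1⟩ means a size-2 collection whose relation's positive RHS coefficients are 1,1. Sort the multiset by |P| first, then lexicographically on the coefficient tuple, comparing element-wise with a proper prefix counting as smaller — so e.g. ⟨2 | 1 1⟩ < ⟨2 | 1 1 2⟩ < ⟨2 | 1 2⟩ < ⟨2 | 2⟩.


The 5 primitive collections of Σ (r=7, n=4):

  P = {0,6}:  v_{0} + v_{6} = v_{3}  ⟹  sig = ⟨2 | 1⟩
  P = {3,4}:  v_{3} + v_{4} = v_{1}  ⟹  sig = ⟨2 | 1⟩
  P = {0,4}:  v_{0} + v_{4} = 2·v_{1} + v_{2} + v_{5}  ⟹  sig = ⟨2 | 1 1 2⟩
  P = {1,2,5,6}:  v_{1} + v_{2} + v_{5} + v_{6} = 0  ⟹  sig = ⟨4 | 0⟩
  P = {1,2,3,5}:  v_{1} + v_{2} + v_{3} + v_{5} = v_{0}  ⟹  sig = ⟨4 | 1⟩

Sorted signature multiset PRS(X):
    |P|=2: 3 collections, coeffs (1), (1), (1,1,2)
    |P|=4: 2 collections, coeffs (), (1)


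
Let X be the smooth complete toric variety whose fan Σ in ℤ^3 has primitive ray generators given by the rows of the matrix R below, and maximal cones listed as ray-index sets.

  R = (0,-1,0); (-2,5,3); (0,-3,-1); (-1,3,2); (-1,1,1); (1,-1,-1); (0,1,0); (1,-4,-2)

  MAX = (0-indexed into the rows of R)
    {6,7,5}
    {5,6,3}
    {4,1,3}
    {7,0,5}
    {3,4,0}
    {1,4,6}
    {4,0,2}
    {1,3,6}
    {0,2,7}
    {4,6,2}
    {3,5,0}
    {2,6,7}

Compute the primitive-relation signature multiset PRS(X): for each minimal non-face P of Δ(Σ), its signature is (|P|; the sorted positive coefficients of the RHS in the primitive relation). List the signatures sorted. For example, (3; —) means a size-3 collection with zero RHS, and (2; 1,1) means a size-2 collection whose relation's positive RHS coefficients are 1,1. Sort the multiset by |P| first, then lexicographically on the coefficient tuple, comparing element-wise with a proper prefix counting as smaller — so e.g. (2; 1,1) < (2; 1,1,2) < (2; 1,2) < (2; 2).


The 11 primitive collections of Σ (r=8, n=3):

  P={0,6}:  v_{0} + v_{6} = 0  →  sig = (2; —)
  P={4,5}:  v_{4} + v_{5} = 0  →  sig = (2; —)
  P={1,7}:  v_{1} + v_{7} = v_{4}  →  sig = (2; 1)
  P={2,5}:  v_{2} + v_{5} = v_{7}  →  sig = (2; 1)
  P={3,7}:  v_{3} + v_{7} = v_{0}  →  sig = (2; 1)
  P={4,7}:  v_{4} + v_{7} = v_{2}  →  sig = (2; 1)
  P={0,1}:  v_{0} + v_{1} = v_{3} + v_{4}  →  sig = (2; 1,1)
  P={1,5}:  v_{1} + v_{5} = v_{3} + v_{6}  →  sig = (2; 1,1)
  P={2,3}:  v_{2} + v_{3} = v_{0} + v_{4}  →  sig = (2; 1,1)
  P={1,2}:  v_{1} + v_{2} = 2·v_{4}  →  sig = (2; 2)
  P={3,4,6}:  v_{3} + v_{4} + v_{6} = v_{1}  →  sig = (3; 1)

Hence PRS(X_Σ) =
    |P|=2: 10 collections, coeffs (), (), (1), (1), (1), (1), (1,1), (1,1), (1,1), (2)
    |P|=3: 1 collection, coeffs (1)


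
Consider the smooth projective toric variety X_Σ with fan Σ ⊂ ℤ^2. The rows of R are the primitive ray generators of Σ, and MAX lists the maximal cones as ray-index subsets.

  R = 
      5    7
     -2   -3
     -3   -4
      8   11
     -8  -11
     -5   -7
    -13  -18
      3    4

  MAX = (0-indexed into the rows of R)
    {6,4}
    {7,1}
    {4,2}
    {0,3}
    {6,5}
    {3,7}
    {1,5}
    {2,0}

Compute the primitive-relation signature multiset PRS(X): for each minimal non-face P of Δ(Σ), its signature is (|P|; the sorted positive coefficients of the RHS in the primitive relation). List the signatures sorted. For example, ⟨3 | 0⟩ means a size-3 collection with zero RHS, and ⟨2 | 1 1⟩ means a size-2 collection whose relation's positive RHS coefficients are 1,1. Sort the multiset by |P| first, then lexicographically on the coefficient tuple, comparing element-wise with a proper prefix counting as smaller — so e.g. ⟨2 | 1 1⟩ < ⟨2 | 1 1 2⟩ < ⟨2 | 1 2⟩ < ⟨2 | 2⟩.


The 20 primitive collections of Σ (r=8, n=2):

  • {0,5}:  v_{0} + v_{5} = 0 — sig = ⟨2 | 0⟩
  • {2,7}:  v_{2} + v_{7} = 0 — sig = ⟨2 | 0⟩
  • {3,4}:  v_{3} + v_{4} = 0 — sig = ⟨2 | 0⟩
  • {0,1}:  v_{0} + v_{1} = v_{7} — sig = ⟨2 | 1⟩
  • {0,4}:  v_{0} + v_{4} = v_{2} — sig = ⟨2 | 1⟩
  • {0,6}:  v_{0} + v_{6} = v_{4} — sig = ⟨2 | 1⟩
  • {0,7}:  v_{0} + v_{7} = v_{3} — sig = ⟨2 | 1⟩
  • {1,2}:  v_{1} + v_{2} = v_{5} — sig = ⟨2 | 1⟩
  • {2,3}:  v_{2} + v_{3} = v_{0} — sig = ⟨2 | 1⟩
  • {2,5}:  v_{2} + v_{5} = v_{4} — sig = ⟨2 | 1⟩
  • {3,5}:  v_{3} + v_{5} = v_{7} — sig = ⟨2 | 1⟩
  • {3,6}:  v_{3} + v_{6} = v_{5} — sig = ⟨2 | 1⟩
  • {4,5}:  v_{4} + v_{5} = v_{6} — sig = ⟨2 | 1⟩
  • {4,7}:  v_{4} + v_{7} = v_{5} — sig = ⟨2 | 1⟩
  • {5,7}:  v_{5} + v_{7} = v_{1} — sig = ⟨2 | 1⟩
  • {1,3}:  v_{1} + v_{3} = 2·v_{7} — sig = ⟨2 | 2⟩
  • {1,4}:  v_{1} + v_{4} = 2·v_{5} — sig = ⟨2 | 2⟩
  • {2,6}:  v_{2} + v_{6} = 2·v_{4} — sig = ⟨2 | 2⟩
  • {6,7}:  v_{6} + v_{7} = 2·v_{5} — sig = ⟨2 | 2⟩
  • {1,6}:  v_{1} + v_{6} = 3·v_{5} — sig = ⟨2 | 3⟩

Sorted signature multiset PRS(X):
    |P|=2: 20 collections, coeffs (), (), (), (1), (1), (1), (1), (1), (1), (1), (1), (1), (1), (1), (1), (2), (2), (2), (2), (3)


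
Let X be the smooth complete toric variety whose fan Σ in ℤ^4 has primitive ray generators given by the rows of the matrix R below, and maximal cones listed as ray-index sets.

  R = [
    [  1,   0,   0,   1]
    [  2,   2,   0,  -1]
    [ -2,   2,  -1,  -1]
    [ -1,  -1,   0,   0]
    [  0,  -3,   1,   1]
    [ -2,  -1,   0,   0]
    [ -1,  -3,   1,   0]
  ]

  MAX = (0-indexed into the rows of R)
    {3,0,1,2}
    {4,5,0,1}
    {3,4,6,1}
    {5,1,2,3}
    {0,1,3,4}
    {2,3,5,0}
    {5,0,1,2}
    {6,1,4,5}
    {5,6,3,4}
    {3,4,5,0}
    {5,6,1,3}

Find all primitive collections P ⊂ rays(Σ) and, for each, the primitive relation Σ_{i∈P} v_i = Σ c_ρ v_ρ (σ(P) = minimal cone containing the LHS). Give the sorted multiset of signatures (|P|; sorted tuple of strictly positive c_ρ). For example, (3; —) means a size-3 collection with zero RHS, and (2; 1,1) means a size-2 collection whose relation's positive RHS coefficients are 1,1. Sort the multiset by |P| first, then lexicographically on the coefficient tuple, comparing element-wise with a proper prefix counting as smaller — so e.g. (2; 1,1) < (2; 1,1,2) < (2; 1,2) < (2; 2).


Δ(Σ) — 7 vertices, 5 min non-faces:

  P={0,6}:  v_{0} + v_{6} = v_{4} ; sig = (2; 1)
  P={2,4}:  v_{2} + v_{4} = v_{5} ; sig = (2; 1)
  P={2,6}:  v_{2} + v_{6} = v_{1} + v_{3} + 2·v_{5} ; sig = (2; 1,1,2)
  P={0,1,3,5}:  v_{0} + v_{1} + v_{3} + v_{5} = 0 ; sig = (4; —)
  P={1,3,4,5}:  v_{1} + v_{3} + v_{4} + v_{5} = v_{6} ; sig = (4; 1)

Sorted signature multiset PRS(X):
{ (2; 1) ×2,  (2; 1,1,2),  (4; —),  (4; 1) }


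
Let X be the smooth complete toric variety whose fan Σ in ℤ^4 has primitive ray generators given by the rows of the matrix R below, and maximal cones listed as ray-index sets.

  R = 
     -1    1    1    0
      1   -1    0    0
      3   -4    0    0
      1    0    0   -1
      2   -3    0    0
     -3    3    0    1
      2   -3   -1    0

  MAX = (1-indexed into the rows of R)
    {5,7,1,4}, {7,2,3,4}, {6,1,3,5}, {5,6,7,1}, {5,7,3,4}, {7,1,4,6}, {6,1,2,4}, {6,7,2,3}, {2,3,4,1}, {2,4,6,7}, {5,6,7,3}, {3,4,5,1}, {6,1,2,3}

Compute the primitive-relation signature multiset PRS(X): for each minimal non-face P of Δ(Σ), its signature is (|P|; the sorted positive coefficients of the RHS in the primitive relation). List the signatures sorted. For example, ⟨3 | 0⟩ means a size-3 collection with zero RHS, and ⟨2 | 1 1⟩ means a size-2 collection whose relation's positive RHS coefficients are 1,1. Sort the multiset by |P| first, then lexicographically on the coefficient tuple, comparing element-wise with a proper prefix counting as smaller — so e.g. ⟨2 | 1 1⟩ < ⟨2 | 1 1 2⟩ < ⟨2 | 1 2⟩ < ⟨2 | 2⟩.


Σ has 5 primitive collections:

  • {2,5}:  v_{2} + v_{5} = v_{3}  so sig = ⟨2 | 1⟩
  • {4,5,6}:  v_{4} + v_{5} + v_{6} = 0  so sig = ⟨3 | 0⟩
  • {1,2,7}:  v_{1} + v_{2} + v_{7} = v_{5}  so sig = ⟨3 | 1⟩
  • {3,4,6}:  v_{3} + v_{4} + v_{6} = v_{2}  so sig = ⟨3 | 1⟩
  • {1,3,7}:  v_{1} + v_{3} + v_{7} = 2·v_{5}  so sig = ⟨3 | 2⟩

Sorted signature multiset PRS(X):
    ⟨2 | 1⟩
    ⟨3 | 0⟩
    ⟨3 | 1⟩
    ⟨3 | 1⟩
    ⟨3 | 2⟩
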